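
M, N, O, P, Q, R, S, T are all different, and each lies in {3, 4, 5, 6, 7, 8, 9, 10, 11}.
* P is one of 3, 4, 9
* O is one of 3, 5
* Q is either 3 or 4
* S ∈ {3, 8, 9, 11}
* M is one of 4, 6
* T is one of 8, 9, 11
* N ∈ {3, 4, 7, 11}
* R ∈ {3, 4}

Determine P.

The 8 variables draw from only 8 values {3, 4, 5, 6, 7, 8, 9, 11}, so each is used; only O can be 5, hence O = 5.
The 7 still-open variables together cover exactly {3, 4, 6, 7, 8, 9, 11} — 7 values for 7 variables — and 6 appears only in M's list, so M = 6.
The 6 still-open variables draw from only 6 values {3, 4, 7, 8, 9, 11}, so each is used; only N can be 7, hence N = 7.
Q and R between them cover only {3, 4} — a naked pair. Remove those values from P, S.
So P = 9.

9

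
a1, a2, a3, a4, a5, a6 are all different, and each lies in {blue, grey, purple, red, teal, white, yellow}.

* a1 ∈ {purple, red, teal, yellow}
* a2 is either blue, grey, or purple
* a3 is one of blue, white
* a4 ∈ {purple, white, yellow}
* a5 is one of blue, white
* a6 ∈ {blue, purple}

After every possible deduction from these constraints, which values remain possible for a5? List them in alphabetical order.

blue, white

The 2 variables a3 and a5 are confined to {blue, white}, which locks those values in; drop them from a2, a4, a6.
That leaves a6 = purple. So a1, a2, a4 can't be purple.
That leaves a2 = grey.
a4 has just one choice, so a4 = yellow. Strike yellow from a1.
No further eliminations apply; a5 can still be any of blue, white.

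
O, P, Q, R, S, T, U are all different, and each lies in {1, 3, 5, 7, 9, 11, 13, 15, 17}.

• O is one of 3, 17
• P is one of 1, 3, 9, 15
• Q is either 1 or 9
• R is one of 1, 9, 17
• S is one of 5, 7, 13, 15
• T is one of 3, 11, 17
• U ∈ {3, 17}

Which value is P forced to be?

15

O and U between them cover only {3, 17} — a naked pair. Remove those values from P, R, T.
That leaves T = 11.
Q and R share exactly the 2 values {1, 9}; by pigeonhole those values go to them, so strike 1, 9 from P.
So P = 15.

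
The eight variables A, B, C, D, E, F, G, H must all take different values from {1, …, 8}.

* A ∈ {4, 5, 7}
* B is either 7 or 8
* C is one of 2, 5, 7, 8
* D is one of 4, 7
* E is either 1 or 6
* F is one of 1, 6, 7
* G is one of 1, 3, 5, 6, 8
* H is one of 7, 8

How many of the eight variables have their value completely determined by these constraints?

Among the 8 variables, 2 fits only C (and all 8 values in {1, 2, 3, 4, 5, 6, 7, 8} must be used), so C = 2.
The 7 still-open variables together cover exactly {1, 3, 4, 5, 6, 7, 8} — 7 values for 7 variables — and 3 appears only in G's list, so G = 3.
Among the 6 still-open variables, 5 fits only A (and all 6 values in {1, 4, 5, 6, 7, 8} must be used), so A = 5.
Among the 5 still-open variables, 4 fits only D (and all 5 values in {1, 4, 6, 7, 8} must be used), so D = 4.
B and H between them cover only {7, 8} — a naked pair. Remove those values from F.
Determined: A=5, C=2, D=4, G=3. The other variables each still have more than one consistent value. That makes 4.

4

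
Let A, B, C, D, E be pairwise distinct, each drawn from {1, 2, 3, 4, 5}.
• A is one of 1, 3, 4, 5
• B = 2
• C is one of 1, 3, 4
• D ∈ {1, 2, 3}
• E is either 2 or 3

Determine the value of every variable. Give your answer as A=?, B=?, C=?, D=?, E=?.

A=5, B=2, C=4, D=1, E=3

B's domain is down to {2}, so B = 2. Strike 2 from D, E.
E has just one choice, so E = 3. Remove 3 from A, C, D.
D's domain is down to {1}, so D = 1. Eliminate 1 elsewhere: A, C.
C must be 4 (only option left). So A can't be 4.
A's domain is down to {5}, so A = 5.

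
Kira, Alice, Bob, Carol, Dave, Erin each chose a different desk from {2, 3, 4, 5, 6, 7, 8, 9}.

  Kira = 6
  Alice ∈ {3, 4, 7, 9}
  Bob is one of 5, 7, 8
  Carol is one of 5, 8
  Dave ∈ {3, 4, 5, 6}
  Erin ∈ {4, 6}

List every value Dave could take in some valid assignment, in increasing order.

Kira has just one choice, so Kira = 6. Strike 6 from Dave, Erin.
That leaves Erin = 4. Remove 4 from Alice, Dave.
No further eliminations apply; Dave can still be any of 3, 5.

3, 5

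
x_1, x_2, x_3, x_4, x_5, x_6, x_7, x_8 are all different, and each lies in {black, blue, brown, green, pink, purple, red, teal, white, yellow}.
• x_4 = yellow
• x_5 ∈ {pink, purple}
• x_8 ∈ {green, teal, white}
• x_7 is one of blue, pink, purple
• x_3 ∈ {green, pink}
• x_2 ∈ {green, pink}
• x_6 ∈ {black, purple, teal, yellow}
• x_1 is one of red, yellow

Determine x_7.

blue

x_4 must be yellow (only option left). Strike yellow from x_1, x_6.
x_1 has just one choice, so x_1 = red.
x_2 and x_3 share exactly the 2 values {green, pink}; by pigeonhole those values go to them, so strike green, pink from x_5, x_7, x_8.
x_5 has just one choice, so x_5 = purple. Strike purple from x_6, x_7.
So x_7 = blue.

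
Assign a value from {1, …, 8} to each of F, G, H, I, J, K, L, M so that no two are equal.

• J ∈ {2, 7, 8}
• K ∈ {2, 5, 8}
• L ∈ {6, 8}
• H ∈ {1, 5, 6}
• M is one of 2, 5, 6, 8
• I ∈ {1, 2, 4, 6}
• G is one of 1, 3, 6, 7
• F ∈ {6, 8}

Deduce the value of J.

7

Among the 8 variables, 3 fits only G (and all 8 values in {1, 2, 3, 4, 5, 6, 7, 8} must be used), so G = 3.
The 7 still-open variables draw from only 7 values {1, 2, 4, 5, 6, 7, 8}, so each is used; only I can be 4, hence I = 4.
Among the 6 still-open variables, 1 fits only H (and all 6 values in {1, 2, 5, 6, 7, 8} must be used), so H = 1.
The 5 still-open variables together cover exactly {2, 5, 6, 7, 8} — 5 values for 5 variables — and 7 appears only in J's list, so J = 7.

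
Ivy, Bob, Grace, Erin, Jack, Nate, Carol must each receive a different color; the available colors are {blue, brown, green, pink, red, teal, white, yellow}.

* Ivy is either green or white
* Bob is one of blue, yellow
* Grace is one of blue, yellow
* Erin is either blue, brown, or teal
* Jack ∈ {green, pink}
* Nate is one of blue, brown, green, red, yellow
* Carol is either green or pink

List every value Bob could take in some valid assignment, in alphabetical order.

blue, yellow

Bob and Grace between them cover only {blue, yellow} — a naked pair. Remove those values from Erin, Nate.
The 2 variables Jack and Carol are confined to {green, pink}, which locks those values in; drop them from Ivy, Nate.
That leaves Ivy = white.
No further eliminations apply; Bob can still be any of blue, yellow.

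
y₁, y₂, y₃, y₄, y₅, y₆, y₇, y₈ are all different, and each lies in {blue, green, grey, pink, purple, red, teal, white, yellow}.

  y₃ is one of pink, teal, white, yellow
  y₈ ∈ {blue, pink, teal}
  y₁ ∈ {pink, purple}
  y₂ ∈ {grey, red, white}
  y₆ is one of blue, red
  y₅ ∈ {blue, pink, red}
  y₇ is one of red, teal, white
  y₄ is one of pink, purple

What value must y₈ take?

teal

The 8 variables together cover exactly {blue, grey, pink, purple, red, teal, white, yellow} — 8 values for 8 variables — and grey appears only in y₂'s list, so y₂ = grey.
Among the 7 still-open variables, yellow fits only y₃ (and all 7 values in {blue, pink, purple, red, teal, white, yellow} must be used), so y₃ = yellow.
The 6 still-open variables together cover exactly {blue, pink, purple, red, teal, white} — 6 values for 6 variables — and white appears only in y₇'s list, so y₇ = white.
The 5 still-open variables together cover exactly {blue, pink, purple, red, teal} — 5 values for 5 variables — and teal appears only in y₈'s list, so y₈ = teal.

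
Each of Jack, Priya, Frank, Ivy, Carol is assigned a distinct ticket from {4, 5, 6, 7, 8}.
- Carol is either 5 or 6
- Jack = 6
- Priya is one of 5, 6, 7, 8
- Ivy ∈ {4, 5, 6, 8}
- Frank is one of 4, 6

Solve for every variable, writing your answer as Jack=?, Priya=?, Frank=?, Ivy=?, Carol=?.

Jack=6, Priya=7, Frank=4, Ivy=8, Carol=5

Jack's domain is down to {6}, so Jack = 6. Remove 6 from Priya, Frank, Ivy, Carol.
Frank's domain is down to {4}, so Frank = 4. Eliminate 4 elsewhere: Ivy.
Carol has just one choice, so Carol = 5. Remove 5 from Priya, Ivy.
Ivy has just one choice, so Ivy = 8. Eliminate 8 elsewhere: Priya.
Priya's domain is down to {7}, so Priya = 7.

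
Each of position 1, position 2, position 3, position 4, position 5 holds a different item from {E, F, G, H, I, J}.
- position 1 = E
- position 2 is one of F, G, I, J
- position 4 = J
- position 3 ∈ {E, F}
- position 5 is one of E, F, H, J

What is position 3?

F

position 1 must be E (only option left). Eliminate E elsewhere: position 3, position 5.
So position 3 = F.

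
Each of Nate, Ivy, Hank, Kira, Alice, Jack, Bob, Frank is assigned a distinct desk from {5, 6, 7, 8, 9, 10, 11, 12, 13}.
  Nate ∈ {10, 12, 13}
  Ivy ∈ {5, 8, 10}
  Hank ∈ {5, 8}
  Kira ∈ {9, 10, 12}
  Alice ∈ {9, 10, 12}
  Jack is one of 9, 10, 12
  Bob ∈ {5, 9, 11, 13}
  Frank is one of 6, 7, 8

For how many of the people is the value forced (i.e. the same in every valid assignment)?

Kira, Alice, Jack between them cover only {9, 10, 12} — a naked triple. Remove those values from Nate, Ivy, Bob.
Nate has just one choice, so Nate = 13. Remove 13 from Bob.
The 2 variables Ivy and Hank are confined to {5, 8}, which locks those values in; drop them from Bob, Frank.
Bob must be 11 (only option left).
Determined: Nate=13, Bob=11. The other people each still have more than one consistent value. That makes 2.

2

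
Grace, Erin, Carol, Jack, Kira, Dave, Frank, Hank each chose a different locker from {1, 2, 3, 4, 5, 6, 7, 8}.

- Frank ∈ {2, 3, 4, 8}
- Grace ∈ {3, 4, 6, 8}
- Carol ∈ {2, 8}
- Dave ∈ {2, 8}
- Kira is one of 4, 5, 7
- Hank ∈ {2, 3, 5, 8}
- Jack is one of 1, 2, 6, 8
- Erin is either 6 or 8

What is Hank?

The 8 variables draw from only 8 values {1, 2, 3, 4, 5, 6, 7, 8}, so each is used; only Jack can be 1, hence Jack = 1.
Among the 7 still-open variables, 7 fits only Kira (and all 7 values in {2, 3, 4, 5, 6, 7, 8} must be used), so Kira = 7.
The 6 still-open variables together cover exactly {2, 3, 4, 5, 6, 8} — 6 values for 6 variables — and 5 appears only in Hank's list, so Hank = 5.

5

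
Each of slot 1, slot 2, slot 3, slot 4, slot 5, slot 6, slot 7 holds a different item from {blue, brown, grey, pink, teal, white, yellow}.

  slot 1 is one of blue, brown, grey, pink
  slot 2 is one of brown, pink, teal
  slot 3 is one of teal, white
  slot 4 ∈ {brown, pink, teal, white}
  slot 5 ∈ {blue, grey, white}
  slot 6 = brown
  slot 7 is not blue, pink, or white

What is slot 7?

slot 6 must be brown (only option left). Strike brown from slot 1, slot 2, slot 4, slot 7.
The 6 still-open variables together cover exactly {blue, grey, pink, teal, white, yellow} — 6 values for 6 variables — and yellow appears only in slot 7's list, so slot 7 = yellow.

yellow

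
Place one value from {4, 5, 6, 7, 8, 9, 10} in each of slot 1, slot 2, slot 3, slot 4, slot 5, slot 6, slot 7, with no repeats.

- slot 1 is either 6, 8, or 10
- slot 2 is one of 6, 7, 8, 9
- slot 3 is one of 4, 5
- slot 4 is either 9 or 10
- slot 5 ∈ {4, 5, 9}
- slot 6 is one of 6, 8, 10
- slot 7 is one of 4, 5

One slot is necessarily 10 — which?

slot 4

The 7 variables together cover exactly {4, 5, 6, 7, 8, 9, 10} — 7 values for 7 variables — and 7 appears only in slot 2's list, so slot 2 = 7.
The 2 variables slot 3 and slot 7 are confined to {4, 5}, which locks those values in; drop them from slot 5.
slot 5 has just one choice, so slot 5 = 9. Strike 9 from slot 4.
So 10 goes to slot 4.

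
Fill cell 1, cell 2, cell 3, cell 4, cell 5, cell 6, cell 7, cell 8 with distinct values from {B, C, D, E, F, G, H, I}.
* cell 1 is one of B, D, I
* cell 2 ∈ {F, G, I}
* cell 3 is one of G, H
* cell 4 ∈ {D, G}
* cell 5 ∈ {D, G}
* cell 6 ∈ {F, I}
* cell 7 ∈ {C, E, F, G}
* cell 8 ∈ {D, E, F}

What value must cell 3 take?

The 8 variables together cover exactly {B, C, D, E, F, G, H, I} — 8 values for 8 variables — and B appears only in cell 1's list, so cell 1 = B.
The 7 still-open variables draw from only 7 values {C, D, E, F, G, H, I}, so each is used; only cell 7 can be C, hence cell 7 = C.
The 6 still-open variables together cover exactly {D, E, F, G, H, I} — 6 values for 6 variables — and E appears only in cell 8's list, so cell 8 = E.
The 5 still-open variables together cover exactly {D, F, G, H, I} — 5 values for 5 variables — and H appears only in cell 3's list, so cell 3 = H.

H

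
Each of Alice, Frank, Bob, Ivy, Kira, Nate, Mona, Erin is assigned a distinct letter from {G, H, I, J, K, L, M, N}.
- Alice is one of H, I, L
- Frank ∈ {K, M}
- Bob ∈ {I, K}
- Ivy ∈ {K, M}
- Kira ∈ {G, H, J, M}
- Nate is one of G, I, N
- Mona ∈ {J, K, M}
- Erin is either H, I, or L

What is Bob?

I

The 8 variables together cover exactly {G, H, I, J, K, L, M, N} — 8 values for 8 variables — and N appears only in Nate's list, so Nate = N.
Among the 7 still-open variables, G fits only Kira (and all 7 values in {G, H, I, J, K, L, M} must be used), so Kira = G.
The 6 still-open variables together cover exactly {H, I, J, K, L, M} — 6 values for 6 variables — and J appears only in Mona's list, so Mona = J.
Frank and Ivy share exactly the 2 values {K, M}; by pigeonhole those values go to them, so strike K, M from Bob.
So Bob = I.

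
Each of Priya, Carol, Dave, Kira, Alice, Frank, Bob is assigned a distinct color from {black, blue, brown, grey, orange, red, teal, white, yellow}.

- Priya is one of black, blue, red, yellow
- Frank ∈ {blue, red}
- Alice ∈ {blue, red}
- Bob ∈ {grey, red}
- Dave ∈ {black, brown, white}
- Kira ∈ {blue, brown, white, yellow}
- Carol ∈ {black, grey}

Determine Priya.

yellow

Alice and Frank share exactly the 2 values {blue, red}; by pigeonhole those values go to them, so strike blue, red from Priya, Kira, Bob.
That leaves Bob = grey. So Carol can't be grey.
Carol has just one choice, so Carol = black. So Priya, Dave can't be black.
So Priya = yellow.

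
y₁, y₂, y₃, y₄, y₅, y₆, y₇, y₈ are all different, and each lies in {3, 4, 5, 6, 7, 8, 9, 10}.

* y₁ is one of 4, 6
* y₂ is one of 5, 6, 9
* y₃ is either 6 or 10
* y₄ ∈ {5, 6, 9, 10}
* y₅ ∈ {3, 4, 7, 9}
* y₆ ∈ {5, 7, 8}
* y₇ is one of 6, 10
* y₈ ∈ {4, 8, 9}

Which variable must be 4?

The 8 variables draw from only 8 values {3, 4, 5, 6, 7, 8, 9, 10}, so each is used; only y₅ can be 3, hence y₅ = 3.
The 7 still-open variables together cover exactly {4, 5, 6, 7, 8, 9, 10} — 7 values for 7 variables — and 7 appears only in y₆'s list, so y₆ = 7.
The 6 still-open variables together cover exactly {4, 5, 6, 8, 9, 10} — 6 values for 6 variables — and 8 appears only in y₈'s list, so y₈ = 8.
The 5 still-open variables together cover exactly {4, 5, 6, 9, 10} — 5 values for 5 variables — and 4 appears only in y₁'s list, so y₁ = 4.

y₁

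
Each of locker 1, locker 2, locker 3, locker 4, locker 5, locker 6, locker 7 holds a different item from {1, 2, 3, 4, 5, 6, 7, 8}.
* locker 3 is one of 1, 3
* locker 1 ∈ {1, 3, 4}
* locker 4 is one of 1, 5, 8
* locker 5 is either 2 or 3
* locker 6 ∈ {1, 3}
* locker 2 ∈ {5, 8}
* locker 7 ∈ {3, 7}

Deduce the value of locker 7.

Among the 7 variables, 2 fits only locker 5 (and all 7 values in {1, 2, 3, 4, 5, 7, 8} must be used), so locker 5 = 2.
The 6 still-open variables draw from only 6 values {1, 3, 4, 5, 7, 8}, so each is used; only locker 1 can be 4, hence locker 1 = 4.
The 5 still-open variables together cover exactly {1, 3, 5, 7, 8} — 5 values for 5 variables — and 7 appears only in locker 7's list, so locker 7 = 7.

7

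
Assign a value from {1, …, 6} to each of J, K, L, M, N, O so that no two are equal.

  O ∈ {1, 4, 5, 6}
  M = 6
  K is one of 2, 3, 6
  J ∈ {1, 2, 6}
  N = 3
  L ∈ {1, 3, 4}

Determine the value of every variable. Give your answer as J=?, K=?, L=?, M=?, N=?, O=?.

J=1, K=2, L=4, M=6, N=3, O=5

M's domain is down to {6}, so M = 6. So J, K, O can't be 6.
N's domain is down to {3}, so N = 3. Strike 3 from K, L.
K must be 2 (only option left). Eliminate 2 elsewhere: J.
J has just one choice, so J = 1. So L, O can't be 1.
L must be 4 (only option left). Eliminate 4 elsewhere: O.
O must be 5 (only option left).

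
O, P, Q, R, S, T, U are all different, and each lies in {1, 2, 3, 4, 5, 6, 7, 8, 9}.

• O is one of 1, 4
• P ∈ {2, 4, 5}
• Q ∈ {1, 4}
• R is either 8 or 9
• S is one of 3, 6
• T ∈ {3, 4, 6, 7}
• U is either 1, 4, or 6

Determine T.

The 2 variables O and Q are confined to {1, 4}, which locks those values in; drop them from P, T, U.
U must be 6 (only option left). Remove 6 from S, T.
That leaves S = 3. Strike 3 from T.
So T = 7.

7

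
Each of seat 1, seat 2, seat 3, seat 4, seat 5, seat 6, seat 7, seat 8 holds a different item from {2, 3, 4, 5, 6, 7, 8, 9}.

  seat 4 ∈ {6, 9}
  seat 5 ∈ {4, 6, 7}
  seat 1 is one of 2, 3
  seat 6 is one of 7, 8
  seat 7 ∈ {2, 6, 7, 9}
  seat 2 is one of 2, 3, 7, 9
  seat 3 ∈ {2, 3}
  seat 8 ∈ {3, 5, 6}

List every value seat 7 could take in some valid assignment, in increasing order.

The 8 variables draw from only 8 values {2, 3, 4, 5, 6, 7, 8, 9}, so each is used; only seat 5 can be 4, hence seat 5 = 4.
The 7 still-open variables draw from only 7 values {2, 3, 5, 6, 7, 8, 9}, so each is used; only seat 8 can be 5, hence seat 8 = 5.
The 6 still-open variables draw from only 6 values {2, 3, 6, 7, 8, 9}, so each is used; only seat 6 can be 8, hence seat 6 = 8.
The 2 variables seat 1 and seat 3 are confined to {2, 3}, which locks those values in; drop them from seat 2, seat 7.
No further eliminations apply; seat 7 can still be any of 6, 7, 9.

6, 7, 9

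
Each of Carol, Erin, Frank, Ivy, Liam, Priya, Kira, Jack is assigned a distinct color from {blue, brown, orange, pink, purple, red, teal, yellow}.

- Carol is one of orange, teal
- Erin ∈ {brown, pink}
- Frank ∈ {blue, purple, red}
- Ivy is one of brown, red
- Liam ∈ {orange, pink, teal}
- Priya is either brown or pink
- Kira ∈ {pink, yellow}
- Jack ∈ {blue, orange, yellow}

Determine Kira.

The 8 variables draw from only 8 values {blue, brown, orange, pink, purple, red, teal, yellow}, so each is used; only Frank can be purple, hence Frank = purple.
The 7 still-open variables draw from only 7 values {blue, brown, orange, pink, red, teal, yellow}, so each is used; only Jack can be blue, hence Jack = blue.
Among the 6 still-open variables, red fits only Ivy (and all 6 values in {brown, orange, pink, red, teal, yellow} must be used), so Ivy = red.
The 5 still-open variables together cover exactly {brown, orange, pink, teal, yellow} — 5 values for 5 variables — and yellow appears only in Kira's list, so Kira = yellow.

yellow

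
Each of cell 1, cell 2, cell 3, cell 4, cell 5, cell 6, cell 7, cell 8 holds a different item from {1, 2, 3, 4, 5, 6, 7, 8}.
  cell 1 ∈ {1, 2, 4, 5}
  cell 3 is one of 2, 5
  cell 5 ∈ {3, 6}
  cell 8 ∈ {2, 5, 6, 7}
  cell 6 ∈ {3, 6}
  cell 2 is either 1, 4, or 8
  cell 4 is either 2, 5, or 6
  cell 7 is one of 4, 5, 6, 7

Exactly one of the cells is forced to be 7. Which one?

cell 8

The 8 variables draw from only 8 values {1, 2, 3, 4, 5, 6, 7, 8}, so each is used; only cell 2 can be 8, hence cell 2 = 8.
The 7 still-open variables together cover exactly {1, 2, 3, 4, 5, 6, 7} — 7 values for 7 variables — and 1 appears only in cell 1's list, so cell 1 = 1.
The 6 still-open variables draw from only 6 values {2, 3, 4, 5, 6, 7}, so each is used; only cell 7 can be 4, hence cell 7 = 4.
The 5 still-open variables draw from only 5 values {2, 3, 5, 6, 7}, so each is used; only cell 8 can be 7, hence cell 8 = 7.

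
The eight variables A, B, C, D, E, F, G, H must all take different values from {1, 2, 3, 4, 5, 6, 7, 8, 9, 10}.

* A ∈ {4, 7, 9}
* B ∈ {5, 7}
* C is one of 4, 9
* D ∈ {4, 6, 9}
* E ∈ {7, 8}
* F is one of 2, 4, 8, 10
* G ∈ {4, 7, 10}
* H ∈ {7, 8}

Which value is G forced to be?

The 8 variables together cover exactly {2, 4, 5, 6, 7, 8, 9, 10} — 8 values for 8 variables — and 2 appears only in F's list, so F = 2.
The 7 still-open variables draw from only 7 values {4, 5, 6, 7, 8, 9, 10}, so each is used; only B can be 5, hence B = 5.
Among the 6 still-open variables, 6 fits only D (and all 6 values in {4, 6, 7, 8, 9, 10} must be used), so D = 6.
The 5 still-open variables together cover exactly {4, 7, 8, 9, 10} — 5 values for 5 variables — and 10 appears only in G's list, so G = 10.

10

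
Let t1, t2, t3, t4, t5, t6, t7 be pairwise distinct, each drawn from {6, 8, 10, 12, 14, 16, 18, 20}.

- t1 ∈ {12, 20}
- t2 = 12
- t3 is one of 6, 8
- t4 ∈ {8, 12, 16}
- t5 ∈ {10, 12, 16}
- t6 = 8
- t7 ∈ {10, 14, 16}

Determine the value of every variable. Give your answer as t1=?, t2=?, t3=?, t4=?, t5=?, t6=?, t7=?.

t2 has just one choice, so t2 = 12. Strike 12 from t1, t4, t5.
That leaves t6 = 8. Strike 8 from t3, t4.
t1 has just one choice, so t1 = 20.
That leaves t3 = 6.
t4's domain is down to {16}, so t4 = 16. So t5, t7 can't be 16.
t5 has just one choice, so t5 = 10. Eliminate 10 elsewhere: t7.
That leaves t7 = 14.

t1=20, t2=12, t3=6, t4=16, t5=10, t6=8, t7=14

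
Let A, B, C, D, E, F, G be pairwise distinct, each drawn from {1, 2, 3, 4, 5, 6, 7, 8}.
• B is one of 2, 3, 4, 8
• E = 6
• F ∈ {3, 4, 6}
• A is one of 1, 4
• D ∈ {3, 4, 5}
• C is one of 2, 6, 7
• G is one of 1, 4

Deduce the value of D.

E must be 6 (only option left). Remove 6 from C, F.
A and G between them cover only {1, 4} — a naked pair. Remove those values from B, D, F.
That leaves F = 3. Remove 3 from B, D.
So D = 5.

5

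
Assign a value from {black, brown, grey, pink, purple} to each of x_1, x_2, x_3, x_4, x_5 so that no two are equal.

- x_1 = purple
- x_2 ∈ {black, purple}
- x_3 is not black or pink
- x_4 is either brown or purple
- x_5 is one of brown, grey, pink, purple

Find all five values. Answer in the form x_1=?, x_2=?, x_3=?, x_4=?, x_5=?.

x_1=purple, x_2=black, x_3=grey, x_4=brown, x_5=pink

x_1's domain is down to {purple}, so x_1 = purple. So x_2, x_3, x_4, x_5 can't be purple.
x_2 must be black (only option left).
x_4's domain is down to {brown}, so x_4 = brown. Remove brown from x_3, x_5.
x_3 has just one choice, so x_3 = grey. Strike grey from x_5.
x_5 must be pink (only option left).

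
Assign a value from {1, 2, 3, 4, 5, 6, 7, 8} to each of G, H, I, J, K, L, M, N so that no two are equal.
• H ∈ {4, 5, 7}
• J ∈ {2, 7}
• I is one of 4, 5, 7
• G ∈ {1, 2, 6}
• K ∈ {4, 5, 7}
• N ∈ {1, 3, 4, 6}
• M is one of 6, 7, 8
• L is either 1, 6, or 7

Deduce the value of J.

The 8 variables together cover exactly {1, 2, 3, 4, 5, 6, 7, 8} — 8 values for 8 variables — and 3 appears only in N's list, so N = 3.
Among the 7 still-open variables, 8 fits only M (and all 7 values in {1, 2, 4, 5, 6, 7, 8} must be used), so M = 8.
H, I, K between them cover only {4, 5, 7} — a naked triple. Remove those values from J, L.
So J = 2.

2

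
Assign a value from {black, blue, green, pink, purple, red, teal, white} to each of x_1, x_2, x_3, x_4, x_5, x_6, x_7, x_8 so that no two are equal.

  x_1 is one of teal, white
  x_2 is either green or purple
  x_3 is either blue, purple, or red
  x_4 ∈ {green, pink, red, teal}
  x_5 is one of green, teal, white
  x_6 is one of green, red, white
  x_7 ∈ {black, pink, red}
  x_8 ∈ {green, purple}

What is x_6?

red

Among the 8 variables, black fits only x_7 (and all 8 values in {black, blue, green, pink, purple, red, teal, white} must be used), so x_7 = black.
The 7 still-open variables together cover exactly {blue, green, pink, purple, red, teal, white} — 7 values for 7 variables — and blue appears only in x_3's list, so x_3 = blue.
The 6 still-open variables draw from only 6 values {green, pink, purple, red, teal, white}, so each is used; only x_4 can be pink, hence x_4 = pink.
The 5 still-open variables draw from only 5 values {green, purple, red, teal, white}, so each is used; only x_6 can be red, hence x_6 = red.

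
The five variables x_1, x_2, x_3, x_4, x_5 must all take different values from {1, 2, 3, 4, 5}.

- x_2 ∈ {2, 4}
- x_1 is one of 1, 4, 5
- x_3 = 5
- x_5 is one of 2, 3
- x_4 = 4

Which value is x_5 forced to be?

x_3 has just one choice, so x_3 = 5. Remove 5 from x_1.
That leaves x_4 = 4. Strike 4 from x_1, x_2.
x_1 must be 1 (only option left).
x_2 must be 2 (only option left). Strike 2 from x_5.
So x_5 = 3.

3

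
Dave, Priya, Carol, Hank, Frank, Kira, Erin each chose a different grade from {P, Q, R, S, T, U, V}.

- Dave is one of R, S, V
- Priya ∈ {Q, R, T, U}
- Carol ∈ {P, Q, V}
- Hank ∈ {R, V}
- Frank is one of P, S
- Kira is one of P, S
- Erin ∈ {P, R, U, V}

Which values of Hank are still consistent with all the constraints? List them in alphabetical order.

R, V

The 7 variables together cover exactly {P, Q, R, S, T, U, V} — 7 values for 7 variables — and T appears only in Priya's list, so Priya = T.
The 6 still-open variables draw from only 6 values {P, Q, R, S, U, V}, so each is used; only Carol can be Q, hence Carol = Q.
Among the 5 still-open variables, U fits only Erin (and all 5 values in {P, R, S, U, V} must be used), so Erin = U.
The 2 variables Frank and Kira are confined to {P, S}, which locks those values in; drop them from Dave.
No further eliminations apply; Hank can still be any of R, V.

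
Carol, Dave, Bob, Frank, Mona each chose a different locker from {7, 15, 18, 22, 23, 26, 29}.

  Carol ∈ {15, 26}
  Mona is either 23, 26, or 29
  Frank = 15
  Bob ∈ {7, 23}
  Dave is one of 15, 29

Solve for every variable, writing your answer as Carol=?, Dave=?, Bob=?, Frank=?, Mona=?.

Frank must be 15 (only option left). Eliminate 15 elsewhere: Carol, Dave.
Carol must be 26 (only option left). Remove 26 from Mona.
Dave has just one choice, so Dave = 29. Strike 29 from Mona.
Mona has just one choice, so Mona = 23. So Bob can't be 23.
Bob's domain is down to {7}, so Bob = 7.

Carol=26, Dave=29, Bob=7, Frank=15, Mona=23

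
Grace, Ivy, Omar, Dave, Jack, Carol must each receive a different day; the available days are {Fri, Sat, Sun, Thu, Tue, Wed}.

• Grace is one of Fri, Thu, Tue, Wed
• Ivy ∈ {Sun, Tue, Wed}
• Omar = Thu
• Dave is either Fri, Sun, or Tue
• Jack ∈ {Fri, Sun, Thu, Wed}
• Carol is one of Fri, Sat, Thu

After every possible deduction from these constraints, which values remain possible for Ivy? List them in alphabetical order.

Omar must be Thu (only option left). So Grace, Jack, Carol can't be Thu.
The 5 still-open variables together cover exactly {Fri, Sat, Sun, Tue, Wed} — 5 values for 5 variables — and Sat appears only in Carol's list, so Carol = Sat.
No further eliminations apply; Ivy can still be any of Sun, Tue, Wed.

Sun, Tue, Wed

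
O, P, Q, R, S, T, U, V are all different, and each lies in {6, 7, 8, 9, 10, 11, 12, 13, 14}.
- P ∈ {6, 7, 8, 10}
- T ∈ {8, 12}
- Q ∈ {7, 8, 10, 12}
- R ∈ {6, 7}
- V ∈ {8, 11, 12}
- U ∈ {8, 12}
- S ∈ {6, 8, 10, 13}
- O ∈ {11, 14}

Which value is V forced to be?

11

Among the 8 variables, 13 fits only S (and all 8 values in {6, 7, 8, 10, 11, 12, 13, 14} must be used), so S = 13.
The 7 still-open variables draw from only 7 values {6, 7, 8, 10, 11, 12, 14}, so each is used; only O can be 14, hence O = 14.
Among the 6 still-open variables, 11 fits only V (and all 6 values in {6, 7, 8, 10, 11, 12} must be used), so V = 11.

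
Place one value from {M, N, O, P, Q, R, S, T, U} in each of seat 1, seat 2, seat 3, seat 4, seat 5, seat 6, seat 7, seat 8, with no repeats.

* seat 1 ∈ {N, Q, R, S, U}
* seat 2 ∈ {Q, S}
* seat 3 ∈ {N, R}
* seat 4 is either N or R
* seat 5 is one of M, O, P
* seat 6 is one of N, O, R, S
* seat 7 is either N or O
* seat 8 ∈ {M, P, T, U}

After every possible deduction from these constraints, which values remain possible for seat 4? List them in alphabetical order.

N, R

seat 3 and seat 4 share exactly the 2 values {N, R}; by pigeonhole those values go to them, so strike N, R from seat 1, seat 6, seat 7.
seat 7 has just one choice, so seat 7 = O. So seat 5, seat 6 can't be O.
seat 6 must be S (only option left). Strike S from seat 1, seat 2.
seat 2 must be Q (only option left). So seat 1 can't be Q.
seat 1's domain is down to {U}, so seat 1 = U. Remove U from seat 8.
No further eliminations apply; seat 4 can still be any of N, R.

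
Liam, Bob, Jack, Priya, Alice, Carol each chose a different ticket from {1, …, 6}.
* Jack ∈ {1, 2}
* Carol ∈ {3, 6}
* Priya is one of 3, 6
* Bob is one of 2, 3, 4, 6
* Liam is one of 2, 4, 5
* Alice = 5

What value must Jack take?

1

Alice's domain is down to {5}, so Alice = 5. Remove 5 from Liam.
The 5 still-open variables together cover exactly {1, 2, 3, 4, 6} — 5 values for 5 variables — and 1 appears only in Jack's list, so Jack = 1.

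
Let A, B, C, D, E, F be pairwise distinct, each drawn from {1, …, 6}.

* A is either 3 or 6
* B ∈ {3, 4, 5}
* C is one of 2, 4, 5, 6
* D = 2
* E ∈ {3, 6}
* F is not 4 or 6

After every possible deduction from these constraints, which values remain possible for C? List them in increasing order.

D has just one choice, so D = 2. Remove 2 from C, F.
The 5 still-open variables draw from only 5 values {1, 3, 4, 5, 6}, so each is used; only F can be 1, hence F = 1.
A and E share exactly the 2 values {3, 6}; by pigeonhole those values go to them, so strike 3, 6 from B, C.
No further eliminations apply; C can still be any of 4, 5.

4, 5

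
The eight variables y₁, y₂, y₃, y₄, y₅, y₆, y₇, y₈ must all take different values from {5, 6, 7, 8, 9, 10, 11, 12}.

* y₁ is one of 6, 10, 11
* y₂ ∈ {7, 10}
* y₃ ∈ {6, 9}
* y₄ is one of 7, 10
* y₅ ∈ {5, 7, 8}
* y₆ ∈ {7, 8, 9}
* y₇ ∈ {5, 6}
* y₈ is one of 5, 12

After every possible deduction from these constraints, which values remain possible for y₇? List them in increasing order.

5, 6

The 8 variables draw from only 8 values {5, 6, 7, 8, 9, 10, 11, 12}, so each is used; only y₁ can be 11, hence y₁ = 11.
Among the 7 still-open variables, 12 fits only y₈ (and all 7 values in {5, 6, 7, 8, 9, 10, 12} must be used), so y₈ = 12.
The 2 variables y₂ and y₄ are confined to {7, 10}, which locks those values in; drop them from y₅, y₆.
No further eliminations apply; y₇ can still be any of 5, 6.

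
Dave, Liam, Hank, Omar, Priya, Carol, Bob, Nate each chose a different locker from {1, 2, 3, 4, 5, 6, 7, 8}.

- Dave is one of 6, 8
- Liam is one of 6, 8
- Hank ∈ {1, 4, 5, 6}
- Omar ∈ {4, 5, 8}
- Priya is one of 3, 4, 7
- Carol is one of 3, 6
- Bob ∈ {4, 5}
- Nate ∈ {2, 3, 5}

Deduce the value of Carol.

Among the 8 variables, 1 fits only Hank (and all 8 values in {1, 2, 3, 4, 5, 6, 7, 8} must be used), so Hank = 1.
The 7 still-open variables together cover exactly {2, 3, 4, 5, 6, 7, 8} — 7 values for 7 variables — and 2 appears only in Nate's list, so Nate = 2.
The 6 still-open variables together cover exactly {3, 4, 5, 6, 7, 8} — 6 values for 6 variables — and 7 appears only in Priya's list, so Priya = 7.
The 5 still-open variables together cover exactly {3, 4, 5, 6, 8} — 5 values for 5 variables — and 3 appears only in Carol's list, so Carol = 3.

3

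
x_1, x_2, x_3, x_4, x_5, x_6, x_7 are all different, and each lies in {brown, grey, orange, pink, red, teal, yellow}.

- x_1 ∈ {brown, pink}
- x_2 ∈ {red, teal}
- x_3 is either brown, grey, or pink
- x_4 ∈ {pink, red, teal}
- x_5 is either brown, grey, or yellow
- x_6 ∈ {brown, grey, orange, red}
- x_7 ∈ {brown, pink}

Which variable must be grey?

x_3

The 7 variables together cover exactly {brown, grey, orange, pink, red, teal, yellow} — 7 values for 7 variables — and orange appears only in x_6's list, so x_6 = orange.
Among the 6 still-open variables, yellow fits only x_5 (and all 6 values in {brown, grey, pink, red, teal, yellow} must be used), so x_5 = yellow.
The 5 still-open variables together cover exactly {brown, grey, pink, red, teal} — 5 values for 5 variables — and grey appears only in x_3's list, so x_3 = grey.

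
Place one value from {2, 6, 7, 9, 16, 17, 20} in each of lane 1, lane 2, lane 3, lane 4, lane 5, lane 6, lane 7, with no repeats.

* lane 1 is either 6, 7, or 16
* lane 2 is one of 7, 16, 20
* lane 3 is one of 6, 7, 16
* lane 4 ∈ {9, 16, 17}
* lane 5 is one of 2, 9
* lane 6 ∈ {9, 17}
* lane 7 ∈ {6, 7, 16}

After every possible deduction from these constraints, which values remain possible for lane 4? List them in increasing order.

9, 17

Among the 7 variables, 2 fits only lane 5 (and all 7 values in {2, 6, 7, 9, 16, 17, 20} must be used), so lane 5 = 2.
Among the 6 still-open variables, 20 fits only lane 2 (and all 6 values in {6, 7, 9, 16, 17, 20} must be used), so lane 2 = 20.
lane 1, lane 3, lane 7 between them cover only {6, 7, 16} — a naked triple. Remove those values from lane 4.
No further eliminations apply; lane 4 can still be any of 9, 17.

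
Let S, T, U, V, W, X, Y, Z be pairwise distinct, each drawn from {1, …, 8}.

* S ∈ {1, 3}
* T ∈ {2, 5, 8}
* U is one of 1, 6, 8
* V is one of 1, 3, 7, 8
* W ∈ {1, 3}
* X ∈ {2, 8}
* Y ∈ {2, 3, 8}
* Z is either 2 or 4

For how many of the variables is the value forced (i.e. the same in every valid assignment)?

The 8 variables draw from only 8 values {1, 2, 3, 4, 5, 6, 7, 8}, so each is used; only Z can be 4, hence Z = 4.
Among the 7 still-open variables, 5 fits only T (and all 7 values in {1, 2, 3, 5, 6, 7, 8} must be used), so T = 5.
The 6 still-open variables draw from only 6 values {1, 2, 3, 6, 7, 8}, so each is used; only U can be 6, hence U = 6.
The 5 still-open variables draw from only 5 values {1, 2, 3, 7, 8}, so each is used; only V can be 7, hence V = 7.
The 2 variables S and W are confined to {1, 3}, which locks those values in; drop them from Y.
Determined: T=5, U=6, V=7, Z=4. The other variables each still have more than one consistent value. That makes 4.

4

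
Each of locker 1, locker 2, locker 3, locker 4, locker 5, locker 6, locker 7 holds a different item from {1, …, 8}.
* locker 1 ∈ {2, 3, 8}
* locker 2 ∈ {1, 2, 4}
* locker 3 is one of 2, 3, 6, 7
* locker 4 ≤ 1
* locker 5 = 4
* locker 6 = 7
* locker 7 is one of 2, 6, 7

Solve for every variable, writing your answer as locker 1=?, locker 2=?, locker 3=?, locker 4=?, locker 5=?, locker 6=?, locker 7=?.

locker 4's domain is down to {1}, so locker 4 = 1. Strike 1 from locker 2.
That leaves locker 5 = 4. So locker 2 can't be 4.
locker 6 has just one choice, so locker 6 = 7. Eliminate 7 elsewhere: locker 3, locker 7.
locker 2 has just one choice, so locker 2 = 2. So locker 1, locker 3, locker 7 can't be 2.
locker 7 has just one choice, so locker 7 = 6. Strike 6 from locker 3.
That leaves locker 3 = 3. Remove 3 from locker 1.
locker 1's domain is down to {8}, so locker 1 = 8.

locker 1=8, locker 2=2, locker 3=3, locker 4=1, locker 5=4, locker 6=7, locker 7=6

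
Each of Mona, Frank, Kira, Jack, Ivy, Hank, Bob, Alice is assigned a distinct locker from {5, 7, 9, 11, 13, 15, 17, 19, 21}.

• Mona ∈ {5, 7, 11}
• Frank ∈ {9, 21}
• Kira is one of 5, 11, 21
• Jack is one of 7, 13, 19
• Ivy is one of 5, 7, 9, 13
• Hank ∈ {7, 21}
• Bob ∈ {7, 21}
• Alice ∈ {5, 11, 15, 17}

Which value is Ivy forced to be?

13

Hank and Bob share exactly the 2 values {7, 21}; by pigeonhole those values go to them, so strike 7, 21 from Mona, Frank, Kira, Jack, Ivy.
Frank must be 9 (only option left). So Ivy can't be 9.
Mona and Kira between them cover only {5, 11} — a naked pair. Remove those values from Ivy, Alice.
So Ivy = 13.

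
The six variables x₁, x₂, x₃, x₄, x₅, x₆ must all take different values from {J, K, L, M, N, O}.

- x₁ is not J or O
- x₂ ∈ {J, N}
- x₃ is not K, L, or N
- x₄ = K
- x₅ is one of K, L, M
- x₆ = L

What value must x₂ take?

x₄'s domain is down to {K}, so x₄ = K. Remove K from x₁, x₅.
x₆ has just one choice, so x₆ = L. Strike L from x₁, x₅.
x₅ must be M (only option left). So x₁, x₃ can't be M.
x₁'s domain is down to {N}, so x₁ = N. Remove N from x₂.
So x₂ = J.

J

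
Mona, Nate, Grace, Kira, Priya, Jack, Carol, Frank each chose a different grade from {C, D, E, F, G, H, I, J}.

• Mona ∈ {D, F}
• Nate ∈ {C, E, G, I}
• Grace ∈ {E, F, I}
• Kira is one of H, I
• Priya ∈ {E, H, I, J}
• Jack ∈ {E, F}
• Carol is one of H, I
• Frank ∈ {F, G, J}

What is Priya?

J

Among the 8 variables, C fits only Nate (and all 8 values in {C, D, E, F, G, H, I, J} must be used), so Nate = C.
The 7 still-open variables draw from only 7 values {D, E, F, G, H, I, J}, so each is used; only Mona can be D, hence Mona = D.
The 6 still-open variables together cover exactly {E, F, G, H, I, J} — 6 values for 6 variables — and G appears only in Frank's list, so Frank = G.
The 5 still-open variables together cover exactly {E, F, H, I, J} — 5 values for 5 variables — and J appears only in Priya's list, so Priya = J.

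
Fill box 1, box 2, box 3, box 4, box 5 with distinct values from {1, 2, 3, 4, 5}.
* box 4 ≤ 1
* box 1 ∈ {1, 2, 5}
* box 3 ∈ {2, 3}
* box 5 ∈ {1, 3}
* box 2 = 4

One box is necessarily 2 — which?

box 2 must be 4 (only option left).
box 4 must be 1 (only option left). So box 1, box 5 can't be 1.
box 5's domain is down to {3}, so box 5 = 3. Eliminate 3 elsewhere: box 3.
So 2 goes to box 3.

box 3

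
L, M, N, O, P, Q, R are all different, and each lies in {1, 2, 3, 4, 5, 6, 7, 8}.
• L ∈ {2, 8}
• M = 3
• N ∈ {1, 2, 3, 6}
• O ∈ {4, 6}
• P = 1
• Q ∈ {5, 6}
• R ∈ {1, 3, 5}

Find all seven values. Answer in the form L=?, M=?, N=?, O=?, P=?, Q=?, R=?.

L=8, M=3, N=2, O=4, P=1, Q=6, R=5

M must be 3 (only option left). Strike 3 from N, R.
P's domain is down to {1}, so P = 1. Strike 1 from N, R.
R's domain is down to {5}, so R = 5. Remove 5 from Q.
Q must be 6 (only option left). Eliminate 6 elsewhere: N, O.
N's domain is down to {2}, so N = 2. Strike 2 from L.
That leaves O = 4.
L must be 8 (only option left).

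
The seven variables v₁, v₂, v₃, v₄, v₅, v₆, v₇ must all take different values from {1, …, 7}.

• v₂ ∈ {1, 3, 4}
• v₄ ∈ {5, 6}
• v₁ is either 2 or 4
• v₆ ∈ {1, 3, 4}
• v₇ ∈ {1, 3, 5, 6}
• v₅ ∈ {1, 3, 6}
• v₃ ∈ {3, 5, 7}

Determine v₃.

The 7 variables together cover exactly {1, 2, 3, 4, 5, 6, 7} — 7 values for 7 variables — and 2 appears only in v₁'s list, so v₁ = 2.
The 6 still-open variables draw from only 6 values {1, 3, 4, 5, 6, 7}, so each is used; only v₃ can be 7, hence v₃ = 7.

7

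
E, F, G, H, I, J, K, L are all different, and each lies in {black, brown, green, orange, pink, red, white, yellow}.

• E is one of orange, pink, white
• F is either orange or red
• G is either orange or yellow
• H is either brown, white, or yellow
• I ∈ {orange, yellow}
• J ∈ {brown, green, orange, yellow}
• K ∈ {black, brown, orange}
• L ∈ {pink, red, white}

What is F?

red

The 8 variables draw from only 8 values {black, brown, green, orange, pink, red, white, yellow}, so each is used; only K can be black, hence K = black.
The 7 still-open variables together cover exactly {brown, green, orange, pink, red, white, yellow} — 7 values for 7 variables — and green appears only in J's list, so J = green.
Among the 6 still-open variables, brown fits only H (and all 6 values in {brown, orange, pink, red, white, yellow} must be used), so H = brown.
The 2 variables G and I are confined to {orange, yellow}, which locks those values in; drop them from E, F.
So F = red.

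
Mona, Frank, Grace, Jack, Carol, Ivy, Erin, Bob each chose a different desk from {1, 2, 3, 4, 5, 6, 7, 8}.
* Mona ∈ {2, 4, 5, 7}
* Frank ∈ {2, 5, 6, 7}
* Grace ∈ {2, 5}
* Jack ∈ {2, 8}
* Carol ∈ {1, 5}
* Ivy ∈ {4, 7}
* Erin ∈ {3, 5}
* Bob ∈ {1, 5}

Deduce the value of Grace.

2

The 8 variables together cover exactly {1, 2, 3, 4, 5, 6, 7, 8} — 8 values for 8 variables — and 3 appears only in Erin's list, so Erin = 3.
The 7 still-open variables draw from only 7 values {1, 2, 4, 5, 6, 7, 8}, so each is used; only Frank can be 6, hence Frank = 6.
The 6 still-open variables together cover exactly {1, 2, 4, 5, 7, 8} — 6 values for 6 variables — and 8 appears only in Jack's list, so Jack = 8.
Carol and Bob between them cover only {1, 5} — a naked pair. Remove those values from Mona, Grace.
So Grace = 2.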